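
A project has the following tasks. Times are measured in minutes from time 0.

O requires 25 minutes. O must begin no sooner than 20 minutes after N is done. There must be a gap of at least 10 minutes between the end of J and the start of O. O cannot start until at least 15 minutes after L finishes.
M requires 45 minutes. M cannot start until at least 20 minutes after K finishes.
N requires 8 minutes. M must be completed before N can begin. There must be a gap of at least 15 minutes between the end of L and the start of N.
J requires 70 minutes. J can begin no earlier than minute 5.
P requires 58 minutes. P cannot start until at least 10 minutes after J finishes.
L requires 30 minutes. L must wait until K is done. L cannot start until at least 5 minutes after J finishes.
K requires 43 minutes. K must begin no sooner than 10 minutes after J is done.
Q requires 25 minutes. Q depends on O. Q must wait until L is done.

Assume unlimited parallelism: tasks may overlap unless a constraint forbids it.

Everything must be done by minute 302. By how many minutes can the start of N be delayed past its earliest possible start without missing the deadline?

31

J cannot begin until its own release at minute 5. It runs from minute 5 to 5 + 70 = minute 75.
K waits on J (finishes minute 75, plus 10-minute gap → minute 85), so it starts at minute 85 and finishes at 85 + 43 = minute 128.
M waits on K (finishes minute 128, plus 20-minute gap → minute 148), so it starts at minute 148 and finishes at 148 + 45 = minute 193.
L needs all of K (finishes minute 128); J (finishes minute 75, plus 5-minute gap → minute 80). That puts its earliest start at minute 128; it finishes at 128 + 30 = minute 158.
N cannot start until M (finishes minute 193); L (finishes minute 158, plus 15-minute gap → minute 173). The controlling bound is minute 193, so N finishes at 193 + 8 = minute 201.

Working backward from the deadline:
Nothing follows Q; the deadline of minute 302 is its only limit. It must start by 302 − 25 = minute 277.
O has to be done before Q (must start by minute 277). That means finishing by minute 277, i.e. starting by 277 − 25 = minute 252.
N must finish before O (must start by minute 252, minus 20-minute gap → minute 232). With an 8-minute duration, N must start by 232 − 8 = minute 224.
So N can start as early as minute 193 and as late as minute 224, giving 224 − 193 = 31 minutes of slack.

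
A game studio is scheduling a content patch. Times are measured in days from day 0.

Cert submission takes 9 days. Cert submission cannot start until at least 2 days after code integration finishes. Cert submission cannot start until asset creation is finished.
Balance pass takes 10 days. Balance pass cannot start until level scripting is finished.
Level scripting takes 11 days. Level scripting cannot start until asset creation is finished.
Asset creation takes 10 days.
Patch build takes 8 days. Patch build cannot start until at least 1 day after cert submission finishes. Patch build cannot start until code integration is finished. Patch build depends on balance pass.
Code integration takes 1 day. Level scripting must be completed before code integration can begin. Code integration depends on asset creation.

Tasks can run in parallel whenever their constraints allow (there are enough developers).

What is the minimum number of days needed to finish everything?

42

Asset creation has no prerequisites, so it starts at day 0 and finishes at day 10.
After asset creation (finishes day 10), level scripting can start at day 10 and finishes at day 21.
Balance pass waits on level scripting (finishes day 21), so it starts at day 21 and finishes at 21 + 10 = day 31.
Code integration needs all of level scripting (finishes day 21); asset creation (finishes day 10). That puts its earliest start at day 21; it finishes at 21 + 1 = day 22.
For cert submission: code integration (finishes day 22, plus 2-day gap → day 24); asset creation (finishes day 10). Taking the maximum gives a start of day 24, and it finishes at 24 + 9 = day 33.
Patch build has to wait for cert submission (finishes day 33, plus 1-day gap → day 34); code integration (finishes day 22); balance pass (finishes day 31). The latest of these is day 34, so patch build runs day 34 to 34 + 8 = day 42.
All tasks are finished once the last one completes. Finish times: Asset creation at 10, Level scripting at 21, Code integration at 22, Balance pass at 31, Cert submission at 33, Patch build at 42. The latest is day 42.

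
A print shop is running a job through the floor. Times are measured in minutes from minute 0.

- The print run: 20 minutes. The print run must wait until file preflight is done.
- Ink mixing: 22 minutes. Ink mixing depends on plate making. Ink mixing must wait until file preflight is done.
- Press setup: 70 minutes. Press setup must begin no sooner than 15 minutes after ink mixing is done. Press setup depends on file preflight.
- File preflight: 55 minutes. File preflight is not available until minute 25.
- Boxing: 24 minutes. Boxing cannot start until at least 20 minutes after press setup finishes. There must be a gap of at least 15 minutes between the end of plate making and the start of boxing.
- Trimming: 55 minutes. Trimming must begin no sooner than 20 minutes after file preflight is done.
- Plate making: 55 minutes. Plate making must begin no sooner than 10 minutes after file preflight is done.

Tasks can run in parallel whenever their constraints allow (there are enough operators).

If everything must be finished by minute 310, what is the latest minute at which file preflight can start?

39

To finish by minute 310, boxing (duration 24) must start no later than minute 286.
Press setup feeds into boxing (must start by minute 286, minus 20-minute gap → minute 266); so press setup must finish by minute 266 and therefore start by minute 196.
Since press setup (must start by minute 196, minus 15-minute gap → minute 181) depends on it, ink mixing must finish by minute 181. Backing off its 22-minute duration gives a latest start of minute 159.
Plate making must finish in time for ink mixing (must start by minute 159); boxing (must start by minute 286, minus 15-minute gap → minute 271). The tightest is minute 159, so plate making must start by 159 − 55 = minute 104.
The print run must finish by minute 310; it takes 20 minutes, so it must start by 310 − 20 = minute 290.
Trimming must finish by minute 310; it takes 55 minutes, so it must start by 310 − 55 = minute 255.
File preflight feeds plate making (must start by minute 104, minus 10-minute gap → minute 94); ink mixing (must start by minute 159); press setup (must start by minute 196); the print run (must start by minute 290); trimming (must start by minute 255, minus 20-minute gap → minute 235). Taking the minimum, file preflight must finish by minute 94 and start by 94 − 55 = minute 39.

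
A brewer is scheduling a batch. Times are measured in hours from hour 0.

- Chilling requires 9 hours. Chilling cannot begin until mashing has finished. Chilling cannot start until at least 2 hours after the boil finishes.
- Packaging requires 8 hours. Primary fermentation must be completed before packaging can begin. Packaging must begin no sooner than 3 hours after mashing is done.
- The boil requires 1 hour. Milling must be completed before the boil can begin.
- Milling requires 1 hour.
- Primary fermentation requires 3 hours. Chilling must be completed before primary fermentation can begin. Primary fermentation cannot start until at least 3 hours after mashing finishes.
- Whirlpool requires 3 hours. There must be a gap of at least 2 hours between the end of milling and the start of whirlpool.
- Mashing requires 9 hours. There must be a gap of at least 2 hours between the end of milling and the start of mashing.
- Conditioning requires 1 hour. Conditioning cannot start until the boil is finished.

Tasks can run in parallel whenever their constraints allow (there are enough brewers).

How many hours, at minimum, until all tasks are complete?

Milling has no prerequisites, so it starts at hour 0 and finishes at hour 1.
Whirlpool cannot begin until milling (finishes hour 1, plus 2-hour gap → hour 3). It runs from hour 3 to 3 + 3 = hour 6.
After milling (finishes hour 1), the boil can start at hour 1 and finishes at hour 2.
Conditioning waits on the boil (finishes hour 2), so it starts at hour 2 and finishes at 2 + 1 = hour 3.
Mashing cannot begin until milling (finishes hour 1, plus 2-hour gap → hour 3). It runs from hour 3 to 3 + 9 = hour 12.
Chilling has to wait for mashing (finishes hour 12); the boil (finishes hour 2, plus 2-hour gap → hour 4). The latest of these is hour 12, so chilling runs hour 12 to 12 + 9 = hour 21.
For primary fermentation: chilling (finishes hour 21); mashing (finishes hour 12, plus 3-hour gap → hour 15). Taking the maximum gives a start of hour 21, and it finishes at 21 + 3 = hour 24.
For packaging: primary fermentation (finishes hour 24); mashing (finishes hour 12, plus 3-hour gap → hour 15). Taking the maximum gives a start of hour 24, and it finishes at 24 + 8 = hour 32.
All tasks are finished once the last one completes. Finish times: Milling at 1, Mashing at 12, The boil at 2, Whirlpool at 6, Chilling at 21, Primary fermentation at 24, Conditioning at 3, Packaging at 32. The latest is hour 32.

32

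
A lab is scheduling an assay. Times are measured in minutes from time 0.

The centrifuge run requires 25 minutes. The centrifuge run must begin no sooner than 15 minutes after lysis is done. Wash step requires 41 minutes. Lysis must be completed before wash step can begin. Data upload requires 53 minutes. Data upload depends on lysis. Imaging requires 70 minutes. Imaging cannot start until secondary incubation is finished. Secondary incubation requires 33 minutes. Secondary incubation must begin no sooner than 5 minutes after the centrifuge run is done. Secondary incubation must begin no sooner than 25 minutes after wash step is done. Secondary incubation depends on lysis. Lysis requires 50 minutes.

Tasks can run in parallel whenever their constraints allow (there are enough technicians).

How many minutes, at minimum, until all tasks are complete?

219

Lysis can start immediately at minute 0; it finishes at minute 50.
After lysis (finishes minute 50), data upload can start at minute 50 and finishes at minute 103.
Wash step waits on lysis (finishes minute 50), so it starts at minute 50 and finishes at 50 + 41 = minute 91.
After lysis (finishes minute 50, plus 15-minute gap → minute 65), the centrifuge run can start at minute 65 and finishes at minute 90.
Secondary incubation cannot start until the centrifuge run (finishes minute 90, plus 5-minute gap → minute 95); wash step (finishes minute 91, plus 25-minute gap → minute 116); lysis (finishes minute 50). The controlling bound is minute 116, so secondary incubation finishes at 116 + 33 = minute 149.
After secondary incubation (finishes minute 149), imaging can start at minute 149 and finishes at minute 219.
All tasks are finished once the last one completes. Finish times: Lysis at 50, The centrifuge run at 90, Wash step at 91, Secondary incubation at 149, Imaging at 219, Data upload at 103. The latest is minute 219.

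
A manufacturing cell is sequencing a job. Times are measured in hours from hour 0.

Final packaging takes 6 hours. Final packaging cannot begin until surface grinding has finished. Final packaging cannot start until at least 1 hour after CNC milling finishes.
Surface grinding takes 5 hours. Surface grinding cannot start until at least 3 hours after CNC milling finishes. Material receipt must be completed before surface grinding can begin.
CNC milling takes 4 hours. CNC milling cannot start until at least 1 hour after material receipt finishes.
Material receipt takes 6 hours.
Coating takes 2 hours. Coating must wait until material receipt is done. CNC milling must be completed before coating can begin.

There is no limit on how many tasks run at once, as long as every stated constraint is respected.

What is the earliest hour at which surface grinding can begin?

14

Material receipt has no prerequisites, so it starts at hour 0 and finishes at hour 6.
CNC milling waits on material receipt (finishes hour 6, plus 1-hour gap → hour 7), so it starts at hour 7 and finishes at 7 + 4 = hour 11.
Surface grinding waits on CNC milling (finishes hour 11, plus 3-hour gap → hour 14); material receipt (finishes hour 6). The latest of these is hour 14, which is the earliest surface grinding can start.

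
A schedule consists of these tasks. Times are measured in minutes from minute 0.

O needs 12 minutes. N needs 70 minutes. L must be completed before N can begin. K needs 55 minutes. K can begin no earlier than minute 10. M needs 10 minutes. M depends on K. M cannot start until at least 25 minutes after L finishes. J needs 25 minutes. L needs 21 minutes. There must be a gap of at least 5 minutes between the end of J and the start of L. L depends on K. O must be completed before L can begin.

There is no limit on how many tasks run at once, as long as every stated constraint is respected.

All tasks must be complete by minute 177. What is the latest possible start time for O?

74

M must finish by minute 177; it takes 10 minutes, so it must start by 177 − 10 = minute 167.
N must finish by minute 177; it takes 70 minutes, so it must start by 177 − 70 = minute 107.
For L: M (must start by minute 167, minus 25-minute gap → minute 142); N (must start by minute 107). The most restrictive is minute 107; with a 21-minute duration, L must start by minute 86.
O must finish before L (must start by minute 86). With a 12-minute duration, O must start by 86 − 12 = minute 74.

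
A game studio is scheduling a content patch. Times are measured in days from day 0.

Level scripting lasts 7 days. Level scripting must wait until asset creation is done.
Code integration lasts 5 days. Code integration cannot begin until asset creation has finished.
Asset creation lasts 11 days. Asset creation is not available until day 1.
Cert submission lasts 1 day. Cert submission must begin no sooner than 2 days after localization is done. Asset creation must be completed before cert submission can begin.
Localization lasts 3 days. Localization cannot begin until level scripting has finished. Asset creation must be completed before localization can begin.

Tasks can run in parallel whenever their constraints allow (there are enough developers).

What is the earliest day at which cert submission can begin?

24

Asset creation cannot begin until its own release at day 1. It runs from day 1 to 1 + 11 = day 12.
Level scripting waits on asset creation (finishes day 12), so it starts at day 12 and finishes at 12 + 7 = day 19.
Localization needs all of level scripting (finishes day 19); asset creation (finishes day 12). That puts its earliest start at day 19; it finishes at 19 + 3 = day 22.
Cert submission waits on localization (finishes day 22, plus 2-day gap → day 24); asset creation (finishes day 12). The latest of these is day 24, which is the earliest cert submission can start.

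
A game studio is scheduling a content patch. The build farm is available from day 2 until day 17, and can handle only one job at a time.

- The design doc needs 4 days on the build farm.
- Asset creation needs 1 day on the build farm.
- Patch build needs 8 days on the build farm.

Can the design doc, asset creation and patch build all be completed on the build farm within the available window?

The build farm window is 17 − 2 = 15 days.
Running back to back, the jobs need 4 + 1 + 8 = 13 days on the build farm.
Since 13 ≤ 15, they fit within the window.

Yes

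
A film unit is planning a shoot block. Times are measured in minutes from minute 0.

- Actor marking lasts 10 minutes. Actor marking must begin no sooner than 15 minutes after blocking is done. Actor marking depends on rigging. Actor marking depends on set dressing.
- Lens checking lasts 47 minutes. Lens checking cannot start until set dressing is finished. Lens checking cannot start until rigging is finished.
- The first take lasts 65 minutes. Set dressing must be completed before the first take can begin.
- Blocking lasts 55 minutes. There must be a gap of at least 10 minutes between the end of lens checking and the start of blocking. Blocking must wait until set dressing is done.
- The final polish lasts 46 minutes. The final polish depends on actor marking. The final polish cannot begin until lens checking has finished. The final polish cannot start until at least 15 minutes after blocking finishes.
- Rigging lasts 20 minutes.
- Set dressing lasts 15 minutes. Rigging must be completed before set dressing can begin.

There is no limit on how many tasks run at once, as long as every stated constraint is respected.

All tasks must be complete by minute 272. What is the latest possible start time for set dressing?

Nothing follows the final polish; the deadline of minute 272 is its only limit. It must start by 272 − 46 = minute 226.
Actor marking has to be done before the final polish (must start by minute 226). That means finishing by minute 226, i.e. starting by 226 − 10 = minute 216.
Blocking must finish in time for actor marking (must start by minute 216, minus 15-minute gap → minute 201); the final polish (must start by minute 226, minus 15-minute gap → minute 211). The tightest is minute 201, so blocking must start by 201 − 55 = minute 146.
Lens checking has several dependents: blocking (must start by minute 146, minus 10-minute gap → minute 136); the final polish (must start by minute 226). The earliest of those limits is minute 136, so lens checking must start by 136 − 47 = minute 89.
To finish by minute 272, the first take (duration 65) must start no later than minute 207.
For set dressing: lens checking (must start by minute 89); blocking (must start by minute 146); actor marking (must start by minute 216); the first take (must start by minute 207). The most restrictive is minute 89; with a 15-minute duration, set dressing must start by minute 74.

74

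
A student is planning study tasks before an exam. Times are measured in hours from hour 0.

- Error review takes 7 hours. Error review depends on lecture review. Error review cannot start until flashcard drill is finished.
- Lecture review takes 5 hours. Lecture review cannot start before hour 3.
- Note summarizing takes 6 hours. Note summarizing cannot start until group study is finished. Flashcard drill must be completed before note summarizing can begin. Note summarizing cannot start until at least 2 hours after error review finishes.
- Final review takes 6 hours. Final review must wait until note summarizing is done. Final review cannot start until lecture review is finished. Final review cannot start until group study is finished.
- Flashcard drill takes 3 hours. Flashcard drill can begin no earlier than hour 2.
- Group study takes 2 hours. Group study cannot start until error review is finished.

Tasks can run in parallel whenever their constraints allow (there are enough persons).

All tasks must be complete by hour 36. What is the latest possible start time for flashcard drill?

Final review has no dependents, so it just needs to finish by hour 36. Starting by 36 − 6 = hour 30 achieves that.
Since final review (must start by hour 30) depends on it, note summarizing must finish by hour 30. Backing off its 6-hour duration gives a latest start of hour 24.
Group study feeds note summarizing (must start by hour 24); final review (must start by hour 30). Taking the minimum, group study must finish by hour 24 and start by 24 − 2 = hour 22.
For error review: group study (must start by hour 22); note summarizing (must start by hour 24, minus 2-hour gap → hour 22). The most restrictive is hour 22; with a 7-hour duration, error review must start by hour 15.
Flashcard drill feeds error review (must start by hour 15); note summarizing (must start by hour 24). Taking the minimum, flashcard drill must finish by hour 15 and start by 15 − 3 = hour 12.

12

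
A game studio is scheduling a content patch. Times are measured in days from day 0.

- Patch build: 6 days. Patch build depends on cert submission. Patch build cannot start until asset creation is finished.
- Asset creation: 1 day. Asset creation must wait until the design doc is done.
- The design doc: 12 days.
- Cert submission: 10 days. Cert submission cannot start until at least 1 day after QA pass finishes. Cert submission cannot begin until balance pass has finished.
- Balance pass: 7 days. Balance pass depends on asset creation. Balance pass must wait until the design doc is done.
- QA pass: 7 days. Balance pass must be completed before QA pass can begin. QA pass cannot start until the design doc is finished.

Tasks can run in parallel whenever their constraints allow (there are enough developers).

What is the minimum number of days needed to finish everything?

44

The design doc has no prerequisites, so it starts at day 0 and finishes at day 12.
Asset creation waits on the design doc (finishes day 12), so it starts at day 12 and finishes at 12 + 1 = day 13.
Balance pass needs all of asset creation (finishes day 13); the design doc (finishes day 12). That puts its earliest start at day 13; it finishes at 13 + 7 = day 20.
For QA pass: balance pass (finishes day 20); the design doc (finishes day 12). Taking the maximum gives a start of day 20, and it finishes at 20 + 7 = day 27.
Cert submission needs all of QA pass (finishes day 27, plus 1-day gap → day 28); balance pass (finishes day 20). That puts its earliest start at day 28; it finishes at 28 + 10 = day 38.
Patch build cannot start until cert submission (finishes day 38); asset creation (finishes day 13). The controlling bound is day 38, so patch build finishes at 38 + 6 = day 44.
All tasks are finished once the last one completes. Finish times: The design doc at 12, Asset creation at 13, Balance pass at 20, QA pass at 27, Cert submission at 38, Patch build at 44. The latest is day 44.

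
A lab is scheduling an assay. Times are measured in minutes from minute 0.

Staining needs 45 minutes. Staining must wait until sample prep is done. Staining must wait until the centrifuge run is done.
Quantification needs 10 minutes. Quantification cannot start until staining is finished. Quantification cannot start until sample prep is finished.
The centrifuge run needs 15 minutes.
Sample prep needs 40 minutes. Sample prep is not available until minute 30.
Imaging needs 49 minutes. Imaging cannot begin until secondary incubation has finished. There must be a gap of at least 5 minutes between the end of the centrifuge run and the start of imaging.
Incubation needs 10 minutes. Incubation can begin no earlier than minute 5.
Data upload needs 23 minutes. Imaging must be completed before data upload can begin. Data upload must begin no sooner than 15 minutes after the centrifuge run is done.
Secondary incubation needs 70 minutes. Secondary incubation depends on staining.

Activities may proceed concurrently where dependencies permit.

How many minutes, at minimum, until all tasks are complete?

257

The centrifuge run has no prerequisites, so it starts at minute 0 and finishes at minute 15.
After its own release at minute 5, incubation can start at minute 5 and finishes at minute 15.
Sample prep waits on its own release at minute 30, so it starts at minute 30 and finishes at 30 + 40 = minute 70.
Staining needs all of sample prep (finishes minute 70); the centrifuge run (finishes minute 15). That puts its earliest start at minute 70; it finishes at 70 + 45 = minute 115.
Quantification has to wait for staining (finishes minute 115); sample prep (finishes minute 70). The latest of these is minute 115, so quantification runs minute 115 to 115 + 10 = minute 125.
After staining (finishes minute 115), secondary incubation can start at minute 115 and finishes at minute 185.
Imaging has to wait for secondary incubation (finishes minute 185); the centrifuge run (finishes minute 15, plus 5-minute gap → minute 20). The latest of these is minute 185, so imaging runs minute 185 to 185 + 49 = minute 234.
For data upload: imaging (finishes minute 234); the centrifuge run (finishes minute 15, plus 15-minute gap → minute 30). Taking the maximum gives a start of minute 234, and it finishes at 234 + 23 = minute 257.
All tasks are finished once the last one completes. Finish times: Sample prep at 70, Incubation at 15, The centrifuge run at 15, Staining at 115, Secondary incubation at 185, Imaging at 234, Quantification at 125, Data upload at 257. The latest is minute 257.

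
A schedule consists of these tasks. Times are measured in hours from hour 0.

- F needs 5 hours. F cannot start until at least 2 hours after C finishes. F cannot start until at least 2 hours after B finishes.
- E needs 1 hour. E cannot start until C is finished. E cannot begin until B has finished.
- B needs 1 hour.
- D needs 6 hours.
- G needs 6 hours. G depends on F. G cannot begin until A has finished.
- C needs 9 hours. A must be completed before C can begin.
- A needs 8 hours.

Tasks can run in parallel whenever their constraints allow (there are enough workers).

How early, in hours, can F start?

19

B has no prerequisites, so it starts at hour 0 and finishes at hour 1.
A can start immediately at hour 0; it finishes at hour 8.
C waits on A (finishes hour 8), so it starts at hour 8 and finishes at 8 + 9 = hour 17.
F waits on C (finishes hour 17, plus 2-hour gap → hour 19); B (finishes hour 1, plus 2-hour gap → hour 3). The latest of these is hour 19, which is the earliest F can start.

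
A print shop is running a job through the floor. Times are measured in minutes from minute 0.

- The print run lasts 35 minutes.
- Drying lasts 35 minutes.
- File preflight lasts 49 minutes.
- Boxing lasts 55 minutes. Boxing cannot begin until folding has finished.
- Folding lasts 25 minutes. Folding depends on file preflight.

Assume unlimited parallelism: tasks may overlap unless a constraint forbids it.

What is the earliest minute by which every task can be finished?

129

Nothing blocks drying, so it runs from minute 0 to minute 35.
Nothing blocks the print run, so it runs from minute 0 to minute 35.
File preflight can start immediately at minute 0; it finishes at minute 49.
After file preflight (finishes minute 49), folding can start at minute 49 and finishes at minute 74.
Boxing cannot begin until folding (finishes minute 74). It runs from minute 74 to 74 + 55 = minute 129.
All tasks are finished once the last one completes. Finish times: File preflight at 49, The print run at 35, Drying at 35, Folding at 74, Boxing at 129. The latest is minute 129.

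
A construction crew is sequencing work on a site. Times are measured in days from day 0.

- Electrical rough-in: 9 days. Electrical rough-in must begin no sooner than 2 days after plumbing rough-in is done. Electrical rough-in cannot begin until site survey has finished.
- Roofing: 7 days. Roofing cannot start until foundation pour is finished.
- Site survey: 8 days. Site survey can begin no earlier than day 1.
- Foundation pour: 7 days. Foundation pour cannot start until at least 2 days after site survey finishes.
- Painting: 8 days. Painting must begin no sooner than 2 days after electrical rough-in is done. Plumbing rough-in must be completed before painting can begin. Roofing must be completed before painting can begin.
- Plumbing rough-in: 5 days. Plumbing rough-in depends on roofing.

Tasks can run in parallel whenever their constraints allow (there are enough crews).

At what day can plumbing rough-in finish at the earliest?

30

After its own release at day 1, site survey can start at day 1 and finishes at day 9.
Foundation pour waits on site survey (finishes day 9, plus 2-day gap → day 11), so it starts at day 11 and finishes at 11 + 7 = day 18.
Roofing waits on foundation pour (finishes day 18), so it starts at day 18 and finishes at 18 + 7 = day 25.
After roofing (finishes day 25), plumbing rough-in can start at day 25 and finishes at day 30.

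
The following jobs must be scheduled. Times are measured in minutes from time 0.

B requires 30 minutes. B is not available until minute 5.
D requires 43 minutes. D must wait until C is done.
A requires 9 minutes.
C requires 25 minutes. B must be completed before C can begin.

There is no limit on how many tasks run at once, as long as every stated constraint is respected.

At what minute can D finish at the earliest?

B cannot begin until its own release at minute 5. It runs from minute 5 to 5 + 30 = minute 35.
C cannot begin until B (finishes minute 35). It runs from minute 35 to 35 + 25 = minute 60.
D waits on C (finishes minute 60), so it starts at minute 60 and finishes at 60 + 43 = minute 103.

103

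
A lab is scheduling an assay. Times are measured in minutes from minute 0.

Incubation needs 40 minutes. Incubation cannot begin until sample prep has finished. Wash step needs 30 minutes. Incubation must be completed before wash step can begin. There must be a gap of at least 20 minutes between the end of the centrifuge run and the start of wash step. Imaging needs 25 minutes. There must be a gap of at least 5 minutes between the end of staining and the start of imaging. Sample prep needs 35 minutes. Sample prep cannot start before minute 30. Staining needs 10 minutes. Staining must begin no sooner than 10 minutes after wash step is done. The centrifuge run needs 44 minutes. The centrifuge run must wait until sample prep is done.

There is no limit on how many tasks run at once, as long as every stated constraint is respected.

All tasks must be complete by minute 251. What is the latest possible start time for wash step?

Imaging has no dependents, so it just needs to finish by minute 251. Starting by 251 − 25 = minute 226 achieves that.
Staining has to be done before imaging (must start by minute 226, minus 5-minute gap → minute 221). That means finishing by minute 221, i.e. starting by 221 − 10 = minute 211.
Wash step feeds into staining (must start by minute 211, minus 10-minute gap → minute 201); so wash step must finish by minute 201 and therefore start by minute 171.

171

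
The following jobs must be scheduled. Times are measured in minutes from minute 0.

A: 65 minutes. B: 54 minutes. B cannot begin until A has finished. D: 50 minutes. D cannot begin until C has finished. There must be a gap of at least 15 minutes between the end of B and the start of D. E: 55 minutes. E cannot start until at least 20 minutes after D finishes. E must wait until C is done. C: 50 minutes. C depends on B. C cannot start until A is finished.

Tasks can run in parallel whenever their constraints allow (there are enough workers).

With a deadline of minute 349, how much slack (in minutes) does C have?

Nothing blocks A, so it runs from minute 0 to minute 65.
B cannot begin until A (finishes minute 65). It runs from minute 65 to 65 + 54 = minute 119.
C cannot start until B (finishes minute 119); A (finishes minute 65). The controlling bound is minute 119, so C finishes at 119 + 50 = minute 169.

Working backward from the deadline:
Nothing follows E; the deadline of minute 349 is its only limit. It must start by 349 − 55 = minute 294.
Since E (must start by minute 294, minus 20-minute gap → minute 274) depends on it, D must finish by minute 274. Backing off its 50-minute duration gives a latest start of minute 224.
For C: D (must start by minute 224); E (must start by minute 294). The most restrictive is minute 224; with a 50-minute duration, C must start by minute 174.
So C can start as early as minute 119 and as late as minute 174, giving 174 − 119 = 55 minutes of slack.

55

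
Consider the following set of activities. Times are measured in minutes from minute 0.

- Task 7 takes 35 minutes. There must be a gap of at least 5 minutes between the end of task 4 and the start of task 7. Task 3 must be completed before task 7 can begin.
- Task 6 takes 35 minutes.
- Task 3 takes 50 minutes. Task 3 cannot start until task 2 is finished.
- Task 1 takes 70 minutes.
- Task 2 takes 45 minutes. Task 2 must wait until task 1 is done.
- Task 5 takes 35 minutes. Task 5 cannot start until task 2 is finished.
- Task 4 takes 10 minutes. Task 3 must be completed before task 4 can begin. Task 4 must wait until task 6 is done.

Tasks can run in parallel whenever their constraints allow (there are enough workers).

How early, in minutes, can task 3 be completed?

Task 1 has no prerequisites, so it starts at minute 0 and finishes at minute 70.
Task 2 cannot begin until task 1 (finishes minute 70). It runs from minute 70 to 70 + 45 = minute 115.
After task 2 (finishes minute 115), task 3 can start at minute 115 and finishes at minute 165.

165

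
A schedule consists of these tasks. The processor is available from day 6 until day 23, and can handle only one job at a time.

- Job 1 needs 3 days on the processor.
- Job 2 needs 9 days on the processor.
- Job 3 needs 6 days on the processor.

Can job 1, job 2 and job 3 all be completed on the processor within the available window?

No

The processor window is 23 − 6 = 17 days.
Running back to back, the jobs need 3 + 9 + 6 = 18 days on the processor.
Since 18 > 17, they cannot all fit.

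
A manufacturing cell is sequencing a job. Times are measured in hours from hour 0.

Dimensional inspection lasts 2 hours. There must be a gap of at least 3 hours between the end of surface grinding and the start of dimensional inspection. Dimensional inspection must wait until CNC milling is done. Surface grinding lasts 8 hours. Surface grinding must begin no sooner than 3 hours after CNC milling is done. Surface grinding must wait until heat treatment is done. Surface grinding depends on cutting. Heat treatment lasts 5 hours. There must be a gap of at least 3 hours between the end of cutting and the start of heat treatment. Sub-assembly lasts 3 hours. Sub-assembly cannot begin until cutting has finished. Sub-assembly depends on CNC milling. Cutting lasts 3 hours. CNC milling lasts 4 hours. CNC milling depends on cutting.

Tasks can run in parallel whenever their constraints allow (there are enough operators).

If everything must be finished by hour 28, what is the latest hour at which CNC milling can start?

8

Dimensional inspection must finish by hour 28; it takes 2 hours, so it must start by 28 − 2 = hour 26.
Since dimensional inspection (must start by hour 26, minus 3-hour gap → hour 23) depends on it, surface grinding must finish by hour 23. Backing off its 8-hour duration gives a latest start of hour 15.
Sub-assembly must finish by hour 28; it takes 3 hours, so it must start by 28 − 3 = hour 25.
CNC milling has several dependents: surface grinding (must start by hour 15, minus 3-hour gap → hour 12); dimensional inspection (must start by hour 26); sub-assembly (must start by hour 25). The earliest of those limits is hour 12, so CNC milling must start by 12 − 4 = hour 8.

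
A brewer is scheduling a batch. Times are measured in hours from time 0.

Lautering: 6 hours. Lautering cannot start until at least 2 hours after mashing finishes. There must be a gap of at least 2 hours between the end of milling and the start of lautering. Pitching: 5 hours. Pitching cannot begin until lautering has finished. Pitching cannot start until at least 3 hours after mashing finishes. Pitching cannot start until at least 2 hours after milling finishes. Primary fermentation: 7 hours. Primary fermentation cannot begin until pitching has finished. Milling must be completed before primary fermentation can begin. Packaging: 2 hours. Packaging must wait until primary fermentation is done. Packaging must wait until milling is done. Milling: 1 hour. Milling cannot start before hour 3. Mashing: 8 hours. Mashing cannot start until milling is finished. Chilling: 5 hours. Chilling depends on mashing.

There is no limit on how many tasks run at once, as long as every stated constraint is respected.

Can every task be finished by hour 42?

After its own release at hour 3, milling can start at hour 3 and finishes at hour 4.
Mashing waits on milling (finishes hour 4), so it starts at hour 4 and finishes at 4 + 8 = hour 12.
Chilling cannot begin until mashing (finishes hour 12). It runs from hour 12 to 12 + 5 = hour 17.
Lautering needs all of mashing (finishes hour 12, plus 2-hour gap → hour 14); milling (finishes hour 4, plus 2-hour gap → hour 6). That puts its earliest start at hour 14; it finishes at 14 + 6 = hour 20.
Pitching needs all of lautering (finishes hour 20); mashing (finishes hour 12, plus 3-hour gap → hour 15); milling (finishes hour 4, plus 2-hour gap → hour 6). That puts its earliest start at hour 20; it finishes at 20 + 5 = hour 25.
Primary fermentation has to wait for pitching (finishes hour 25); milling (finishes hour 4). The latest of these is hour 25, so primary fermentation runs hour 25 to 25 + 7 = hour 32.
Packaging needs all of primary fermentation (finishes hour 32); milling (finishes hour 4). That puts its earliest start at hour 32; it finishes at 32 + 2 = hour 34.
Every task is finished by hour 34, which is no later than the deadline of 42, so the schedule is feasible.

Yes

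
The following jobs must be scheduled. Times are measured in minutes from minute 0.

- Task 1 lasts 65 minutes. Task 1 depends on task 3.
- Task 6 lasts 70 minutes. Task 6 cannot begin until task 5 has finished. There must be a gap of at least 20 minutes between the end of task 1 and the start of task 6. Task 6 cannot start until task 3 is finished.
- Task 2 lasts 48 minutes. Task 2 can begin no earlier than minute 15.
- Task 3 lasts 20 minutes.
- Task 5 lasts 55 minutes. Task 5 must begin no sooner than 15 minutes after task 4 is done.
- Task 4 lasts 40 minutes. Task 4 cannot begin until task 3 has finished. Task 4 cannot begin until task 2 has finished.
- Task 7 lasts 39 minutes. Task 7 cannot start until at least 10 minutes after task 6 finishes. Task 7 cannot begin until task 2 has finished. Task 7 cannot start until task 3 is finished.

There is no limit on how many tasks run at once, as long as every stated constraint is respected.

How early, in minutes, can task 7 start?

253

Task 3 has no prerequisites, so it starts at minute 0 and finishes at minute 20.
Task 1 waits on task 3 (finishes minute 20), so it starts at minute 20 and finishes at 20 + 65 = minute 85.
Task 2 cannot begin until its own release at minute 15. It runs from minute 15 to 15 + 48 = minute 63.
For task 4: task 3 (finishes minute 20); task 2 (finishes minute 63). Taking the maximum gives a start of minute 63, and it finishes at 63 + 40 = minute 103.
Task 5 cannot begin until task 4 (finishes minute 103, plus 15-minute gap → minute 118). It runs from minute 118 to 118 + 55 = minute 173.
For task 6: task 5 (finishes minute 173); task 1 (finishes minute 85, plus 20-minute gap → minute 105); task 3 (finishes minute 20). Taking the maximum gives a start of minute 173, and it finishes at 173 + 70 = minute 243.
Task 7 waits on task 6 (finishes minute 243, plus 10-minute gap → minute 253); task 2 (finishes minute 63); task 3 (finishes minute 20). The latest of these is minute 253, which is the earliest task 7 can start.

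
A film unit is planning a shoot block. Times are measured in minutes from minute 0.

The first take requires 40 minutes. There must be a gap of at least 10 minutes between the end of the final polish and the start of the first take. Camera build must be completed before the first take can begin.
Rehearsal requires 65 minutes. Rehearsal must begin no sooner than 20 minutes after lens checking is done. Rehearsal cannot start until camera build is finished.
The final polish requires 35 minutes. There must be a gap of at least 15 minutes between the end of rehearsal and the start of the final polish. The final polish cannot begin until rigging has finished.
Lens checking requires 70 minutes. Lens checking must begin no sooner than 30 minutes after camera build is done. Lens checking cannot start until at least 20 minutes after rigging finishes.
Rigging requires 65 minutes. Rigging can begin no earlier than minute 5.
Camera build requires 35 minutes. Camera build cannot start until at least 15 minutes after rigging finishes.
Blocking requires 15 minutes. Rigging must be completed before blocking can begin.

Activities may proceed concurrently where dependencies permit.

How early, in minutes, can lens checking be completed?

After its own release at minute 5, rigging can start at minute 5 and finishes at minute 70.
After rigging (finishes minute 70, plus 15-minute gap → minute 85), camera build can start at minute 85 and finishes at minute 120.
For lens checking: camera build (finishes minute 120, plus 30-minute gap → minute 150); rigging (finishes minute 70, plus 20-minute gap → minute 90). Taking the maximum gives a start of minute 150, and it finishes at 150 + 70 = minute 220.

220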